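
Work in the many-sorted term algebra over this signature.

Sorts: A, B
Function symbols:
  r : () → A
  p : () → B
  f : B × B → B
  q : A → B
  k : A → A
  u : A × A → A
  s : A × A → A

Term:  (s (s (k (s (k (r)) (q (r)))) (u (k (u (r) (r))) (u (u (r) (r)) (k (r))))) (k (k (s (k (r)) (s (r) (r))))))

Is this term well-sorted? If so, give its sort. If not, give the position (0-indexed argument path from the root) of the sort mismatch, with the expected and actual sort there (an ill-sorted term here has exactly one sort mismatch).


          (r) : A
        (k (r)) : A
          (r) : A
        (q (r)) : B
      (s (k (r)) (q (r))) : ✗ arg 1 at [0, 0, 0, 1] has sort B, expected A
          (r) : A
          (r) : A
        (u (r) (r)) : A
      (k (u (r) (r))) : A
          (r) : A
          (r) : A
        (u (r) (r)) : A
          (r) : A
        (k (r)) : A
      (u (u (r) (r)) (k (r))) : A
    (u (k (u (r) (r))) (u (u (r) (r)) (k (r)))) : A
          (r) : A
        (k (r)) : A
          (r) : A
          (r) : A
        (s (r) (r)) : A
      (s (k (r)) (s (r) (r))) : A
    (k (s (k (r)) (s (r) (r)))) : A
  (k (k (s (k (r)) (s (r) (r))))) : A

ill-sorted at position [0, 0, 0, 1]: expected A, got B


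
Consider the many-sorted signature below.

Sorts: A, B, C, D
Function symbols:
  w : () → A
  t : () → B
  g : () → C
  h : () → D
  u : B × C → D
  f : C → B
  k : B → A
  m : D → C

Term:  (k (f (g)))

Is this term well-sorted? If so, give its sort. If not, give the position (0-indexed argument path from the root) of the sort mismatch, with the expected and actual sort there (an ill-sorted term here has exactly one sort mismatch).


well-sorted; sort = A

    (g) : C
  (f (g)) : B
(k (f (g))) : A


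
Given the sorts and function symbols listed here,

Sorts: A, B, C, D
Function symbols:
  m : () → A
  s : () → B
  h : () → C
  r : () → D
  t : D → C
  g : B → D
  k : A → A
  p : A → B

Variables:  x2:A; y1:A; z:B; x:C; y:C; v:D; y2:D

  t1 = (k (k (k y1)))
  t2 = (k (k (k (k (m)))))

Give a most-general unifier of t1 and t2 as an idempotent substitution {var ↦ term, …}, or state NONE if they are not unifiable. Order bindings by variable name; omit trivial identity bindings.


{y1 ↦ (k (m))}


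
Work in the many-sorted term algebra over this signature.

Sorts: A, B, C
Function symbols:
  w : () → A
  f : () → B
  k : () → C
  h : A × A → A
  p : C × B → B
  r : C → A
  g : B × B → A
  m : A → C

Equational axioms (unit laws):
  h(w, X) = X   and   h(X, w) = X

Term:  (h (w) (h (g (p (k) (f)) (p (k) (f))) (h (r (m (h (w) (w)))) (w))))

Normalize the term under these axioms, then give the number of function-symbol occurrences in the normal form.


size = 11

1. (h (w) (h (g (p (k) (f)) (p (k) (f))) (h (r (m (h (w) (w)))) (w))))  →  (h (g (p (k) (f)) (p (k) (f))) (h (r (m (h (w) (w)))) (w)))
2. (h (g (p (k) (f)) (p (k) (f))) (h (r (m (h (w) (w)))) (w)))  →  (h (g (p (k) (f)) (p (k) (f))) (r (m (h (w) (w)))))
3. (h (g (p (k) (f)) (p (k) (f))) (r (m (h (w) (w)))))  →  (h (g (p (k) (f)) (p (k) (f))) (r (m (w))))
normal form: (h (g (p (k) (f)) (p (k) (f))) (r (m (w))))


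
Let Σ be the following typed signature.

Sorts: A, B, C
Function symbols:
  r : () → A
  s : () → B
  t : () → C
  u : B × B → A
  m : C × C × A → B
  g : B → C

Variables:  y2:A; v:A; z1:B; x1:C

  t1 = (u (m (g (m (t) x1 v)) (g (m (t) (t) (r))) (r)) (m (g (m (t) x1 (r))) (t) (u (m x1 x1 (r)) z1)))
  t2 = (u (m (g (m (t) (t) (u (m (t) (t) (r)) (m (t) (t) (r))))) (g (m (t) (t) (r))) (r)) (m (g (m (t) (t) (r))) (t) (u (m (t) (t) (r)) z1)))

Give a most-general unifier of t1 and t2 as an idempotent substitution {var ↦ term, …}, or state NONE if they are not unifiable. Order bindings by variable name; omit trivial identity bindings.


{v ↦ (u (m (t) (t) (r)) (m (t) (t) (r))), x1 ↦ (t)}


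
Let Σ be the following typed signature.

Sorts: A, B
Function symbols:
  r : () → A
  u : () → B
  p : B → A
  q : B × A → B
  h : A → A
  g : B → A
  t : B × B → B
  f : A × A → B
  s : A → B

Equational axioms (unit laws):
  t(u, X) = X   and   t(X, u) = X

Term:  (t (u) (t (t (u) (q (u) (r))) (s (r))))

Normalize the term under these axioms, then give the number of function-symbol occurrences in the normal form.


1. (t (u) (t (t (u) (q (u) (r))) (s (r))))  →  (t (t (u) (q (u) (r))) (s (r)))
2. (t (t (u) (q (u) (r))) (s (r)))  →  (t (q (u) (r)) (s (r)))
normal form: (t (q (u) (r)) (s (r)))

size = 6


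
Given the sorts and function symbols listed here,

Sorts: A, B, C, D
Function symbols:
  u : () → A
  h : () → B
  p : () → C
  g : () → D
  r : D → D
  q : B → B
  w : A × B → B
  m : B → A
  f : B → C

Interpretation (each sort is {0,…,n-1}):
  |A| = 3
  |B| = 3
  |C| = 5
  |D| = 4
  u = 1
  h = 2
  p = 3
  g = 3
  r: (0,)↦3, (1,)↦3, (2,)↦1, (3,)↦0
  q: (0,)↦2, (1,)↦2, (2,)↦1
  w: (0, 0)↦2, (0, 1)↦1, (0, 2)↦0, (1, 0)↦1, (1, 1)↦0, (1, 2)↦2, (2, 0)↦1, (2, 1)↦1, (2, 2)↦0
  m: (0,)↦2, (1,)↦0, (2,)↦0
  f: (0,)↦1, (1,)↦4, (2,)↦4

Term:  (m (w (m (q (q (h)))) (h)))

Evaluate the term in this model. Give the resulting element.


value = 2

  h = 2
  (q (h)) = q(2,) = 1
  (q (q (h))) = q(1,) = 2
  (m (q (q (h)))) = m(2,) = 0
  h = 2
  (w (m (q (q (h)))) (h)) = w(0, 2) = 0
  (m (w (m (q (q (h)))) (h))) = m(0,) = 2


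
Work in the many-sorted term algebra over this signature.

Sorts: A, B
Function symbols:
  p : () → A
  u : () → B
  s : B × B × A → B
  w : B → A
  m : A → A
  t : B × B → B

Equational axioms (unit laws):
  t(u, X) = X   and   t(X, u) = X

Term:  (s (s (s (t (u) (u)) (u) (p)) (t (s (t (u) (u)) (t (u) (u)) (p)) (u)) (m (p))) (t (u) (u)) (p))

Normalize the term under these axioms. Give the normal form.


1. (s (s (s (t (u) (u)) (u) (p)) (t (s (t (u) (u)) (t (u) (u)) (p)) (u)) (m (p))) (t (u) (u)) (p))  →  (s (s (s (u) (u) (p)) (t (s (t (u) (u)) (t (u) (u)) (p)) (u)) (m (p))) (t (u) (u)) (p))
2. (s (s (s (u) (u) (p)) (t (s (t (u) (u)) (t (u) (u)) (p)) (u)) (m (p))) (t (u) (u)) (p))  →  (s (s (s (u) (u) (p)) (s (t (u) (u)) (t (u) (u)) (p)) (m (p))) (t (u) (u)) (p))
3. (s (s (s (u) (u) (p)) (s (t (u) (u)) (t (u) (u)) (p)) (m (p))) (t (u) (u)) (p))  →  (s (s (s (u) (u) (p)) (s (u) (t (u) (u)) (p)) (m (p))) (t (u) (u)) (p))
4. (s (s (s (u) (u) (p)) (s (u) (t (u) (u)) (p)) (m (p))) (t (u) (u)) (p))  →  (s (s (s (u) (u) (p)) (s (u) (u) (p)) (m (p))) (t (u) (u)) (p))
5. (s (s (s (u) (u) (p)) (s (u) (u) (p)) (m (p))) (t (u) (u)) (p))  →  (s (s (s (u) (u) (p)) (s (u) (u) (p)) (m (p))) (u) (p))

normal form = (s (s (s (u) (u) (p)) (s (u) (u) (p)) (m (p))) (u) (p))


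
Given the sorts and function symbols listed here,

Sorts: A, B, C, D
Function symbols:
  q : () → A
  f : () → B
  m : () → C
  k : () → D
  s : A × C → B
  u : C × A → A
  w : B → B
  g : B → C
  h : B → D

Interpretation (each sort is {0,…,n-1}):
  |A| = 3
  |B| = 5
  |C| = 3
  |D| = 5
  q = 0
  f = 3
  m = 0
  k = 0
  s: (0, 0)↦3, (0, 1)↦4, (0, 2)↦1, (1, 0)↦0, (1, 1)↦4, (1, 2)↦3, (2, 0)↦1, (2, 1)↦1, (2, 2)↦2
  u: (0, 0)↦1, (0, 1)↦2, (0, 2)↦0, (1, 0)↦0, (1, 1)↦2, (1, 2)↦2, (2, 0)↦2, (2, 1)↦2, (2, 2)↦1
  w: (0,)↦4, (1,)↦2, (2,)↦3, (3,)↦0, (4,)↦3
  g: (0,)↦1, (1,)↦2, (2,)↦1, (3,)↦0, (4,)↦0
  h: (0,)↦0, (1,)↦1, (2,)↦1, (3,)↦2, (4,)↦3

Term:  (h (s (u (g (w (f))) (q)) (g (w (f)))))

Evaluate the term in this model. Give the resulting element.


  f = 3
  (w (f)) = w(3,) = 0
  (g (w (f))) = g(0,) = 1
  q = 0
  (u (g (w (f))) (q)) = u(1, 0) = 0
  f = 3
  (w (f)) = w(3,) = 0
  (g (w (f))) = g(0,) = 1
  (s (u (g (w (f))) (q)) (g (w (f)))) = s(0, 1) = 4
  (h (s (u (g (w (f))) (q)) (g (w (f))))) = h(4,) = 3

value = 3


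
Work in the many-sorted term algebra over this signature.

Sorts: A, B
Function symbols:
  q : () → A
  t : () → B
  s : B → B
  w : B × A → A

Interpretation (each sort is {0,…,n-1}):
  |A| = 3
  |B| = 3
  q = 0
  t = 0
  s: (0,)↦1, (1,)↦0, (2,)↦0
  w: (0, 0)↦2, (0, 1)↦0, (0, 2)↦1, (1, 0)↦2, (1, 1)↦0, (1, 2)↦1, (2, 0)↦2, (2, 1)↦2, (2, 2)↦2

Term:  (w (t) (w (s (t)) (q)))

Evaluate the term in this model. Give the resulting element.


value = 1

  t = 0
  t = 0
  (s (t)) = s(0,) = 1
  q = 0
  (w (s (t)) (q)) = w(1, 0) = 2
  (w (t) (w (s (t)) (q))) = w(0, 2) = 1


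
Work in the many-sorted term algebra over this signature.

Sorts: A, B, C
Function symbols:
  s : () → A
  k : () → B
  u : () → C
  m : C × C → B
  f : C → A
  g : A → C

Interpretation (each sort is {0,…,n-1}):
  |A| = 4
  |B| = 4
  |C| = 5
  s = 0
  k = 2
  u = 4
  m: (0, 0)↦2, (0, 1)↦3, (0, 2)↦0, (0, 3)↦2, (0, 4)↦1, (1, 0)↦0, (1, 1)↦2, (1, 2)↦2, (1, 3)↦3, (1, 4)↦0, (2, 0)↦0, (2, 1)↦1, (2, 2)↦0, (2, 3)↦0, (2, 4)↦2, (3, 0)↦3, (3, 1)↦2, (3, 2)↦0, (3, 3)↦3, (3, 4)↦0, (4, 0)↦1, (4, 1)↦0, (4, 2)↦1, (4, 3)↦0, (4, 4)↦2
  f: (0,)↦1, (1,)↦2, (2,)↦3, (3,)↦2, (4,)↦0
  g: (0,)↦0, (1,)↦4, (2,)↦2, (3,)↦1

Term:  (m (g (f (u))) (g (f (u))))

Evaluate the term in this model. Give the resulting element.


  u = 4
  (f (u)) = f(4,) = 0
  (g (f (u))) = g(0,) = 0
  u = 4
  (f (u)) = f(4,) = 0
  (g (f (u))) = g(0,) = 0
  (m (g (f (u))) (g (f (u)))) = m(0, 0) = 2

value = 2


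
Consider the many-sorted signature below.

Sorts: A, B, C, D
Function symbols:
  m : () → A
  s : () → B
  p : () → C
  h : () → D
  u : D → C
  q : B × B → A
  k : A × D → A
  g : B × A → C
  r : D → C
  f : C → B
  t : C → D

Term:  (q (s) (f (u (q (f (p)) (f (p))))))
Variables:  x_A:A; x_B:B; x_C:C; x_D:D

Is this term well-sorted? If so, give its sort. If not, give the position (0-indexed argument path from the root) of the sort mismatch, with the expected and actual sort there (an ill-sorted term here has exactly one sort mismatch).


ill-sorted at position [1, 0, 0]: expected D, got A

  (s) : B
          (p) : C
        (f (p)) : B
          (p) : C
        (f (p)) : B
      (q (f (p)) (f (p))) : A
    (u (q (f (p)) (f (p)))) : ✗ arg 0 at [1, 0, 0] has sort A, expected D


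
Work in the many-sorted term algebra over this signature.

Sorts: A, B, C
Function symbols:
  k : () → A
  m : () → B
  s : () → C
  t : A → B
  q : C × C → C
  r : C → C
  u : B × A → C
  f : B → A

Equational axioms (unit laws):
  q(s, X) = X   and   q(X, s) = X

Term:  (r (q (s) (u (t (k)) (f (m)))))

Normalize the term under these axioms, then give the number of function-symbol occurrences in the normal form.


size = 6

1. (r (q (s) (u (t (k)) (f (m)))))  →  (r (u (t (k)) (f (m))))
normal form: (r (u (t (k)) (f (m))))


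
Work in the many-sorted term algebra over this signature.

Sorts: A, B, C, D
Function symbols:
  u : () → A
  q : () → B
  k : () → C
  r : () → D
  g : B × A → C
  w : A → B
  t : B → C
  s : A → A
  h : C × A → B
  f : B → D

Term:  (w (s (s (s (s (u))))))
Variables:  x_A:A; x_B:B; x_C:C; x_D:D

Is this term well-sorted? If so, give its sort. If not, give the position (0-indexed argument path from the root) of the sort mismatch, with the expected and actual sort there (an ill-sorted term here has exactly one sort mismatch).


          (u) : A
        (s (u)) : A
      (s (s (u))) : A
    (s (s (s (u)))) : A
  (s (s (s (s (u))))) : A
(w (s (s (s (s (u)))))) : B

well-sorted; sort = B


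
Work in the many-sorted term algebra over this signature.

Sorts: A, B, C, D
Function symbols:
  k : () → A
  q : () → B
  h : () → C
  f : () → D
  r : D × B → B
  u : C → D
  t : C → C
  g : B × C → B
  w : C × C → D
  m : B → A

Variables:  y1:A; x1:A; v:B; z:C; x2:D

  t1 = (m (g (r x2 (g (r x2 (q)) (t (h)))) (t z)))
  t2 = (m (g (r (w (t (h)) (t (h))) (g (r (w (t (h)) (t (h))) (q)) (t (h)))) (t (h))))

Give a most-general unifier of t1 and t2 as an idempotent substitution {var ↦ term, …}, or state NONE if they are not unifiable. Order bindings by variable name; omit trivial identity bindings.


{x2 ↦ (w (t (h)) (t (h))), z ↦ (h)}


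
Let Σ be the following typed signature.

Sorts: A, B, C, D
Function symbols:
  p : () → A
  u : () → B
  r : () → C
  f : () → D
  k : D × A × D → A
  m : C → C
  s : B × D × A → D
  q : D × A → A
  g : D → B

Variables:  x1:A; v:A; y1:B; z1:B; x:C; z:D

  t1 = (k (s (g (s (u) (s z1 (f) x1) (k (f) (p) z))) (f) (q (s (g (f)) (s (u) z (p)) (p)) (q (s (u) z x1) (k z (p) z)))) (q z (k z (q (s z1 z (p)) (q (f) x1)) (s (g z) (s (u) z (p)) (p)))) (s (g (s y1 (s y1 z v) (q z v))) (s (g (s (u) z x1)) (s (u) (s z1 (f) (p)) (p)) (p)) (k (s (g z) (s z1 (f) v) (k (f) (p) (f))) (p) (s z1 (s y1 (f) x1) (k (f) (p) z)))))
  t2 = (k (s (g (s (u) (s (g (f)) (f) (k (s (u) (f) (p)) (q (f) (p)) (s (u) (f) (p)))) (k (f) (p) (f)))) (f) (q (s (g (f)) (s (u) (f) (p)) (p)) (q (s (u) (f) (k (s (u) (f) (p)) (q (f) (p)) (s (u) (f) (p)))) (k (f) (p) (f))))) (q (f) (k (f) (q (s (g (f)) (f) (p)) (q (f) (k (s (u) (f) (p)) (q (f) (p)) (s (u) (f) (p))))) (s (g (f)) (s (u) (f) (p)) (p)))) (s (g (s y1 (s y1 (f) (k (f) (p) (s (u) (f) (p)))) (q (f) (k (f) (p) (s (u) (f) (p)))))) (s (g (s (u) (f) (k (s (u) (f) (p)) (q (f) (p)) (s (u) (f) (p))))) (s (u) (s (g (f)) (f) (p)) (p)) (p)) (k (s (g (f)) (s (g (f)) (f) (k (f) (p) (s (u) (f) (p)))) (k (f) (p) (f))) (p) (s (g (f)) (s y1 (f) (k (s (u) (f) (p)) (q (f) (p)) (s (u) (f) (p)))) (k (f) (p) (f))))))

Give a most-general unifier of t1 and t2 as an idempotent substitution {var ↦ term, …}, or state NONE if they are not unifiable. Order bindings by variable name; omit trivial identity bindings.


{v ↦ (k (f) (p) (s (u) (f) (p))), x1 ↦ (k (s (u) (f) (p)) (q (f) (p)) (s (u) (f) (p))), z ↦ (f), z1 ↦ (g (f))}


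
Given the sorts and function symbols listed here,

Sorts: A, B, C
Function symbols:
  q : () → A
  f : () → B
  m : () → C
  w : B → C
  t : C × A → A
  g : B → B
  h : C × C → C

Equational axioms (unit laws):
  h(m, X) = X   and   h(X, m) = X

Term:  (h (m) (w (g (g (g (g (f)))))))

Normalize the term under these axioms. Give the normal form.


normal form = (w (g (g (g (g (f))))))

1. (h (m) (w (g (g (g (g (f)))))))  →  (w (g (g (g (g (f))))))


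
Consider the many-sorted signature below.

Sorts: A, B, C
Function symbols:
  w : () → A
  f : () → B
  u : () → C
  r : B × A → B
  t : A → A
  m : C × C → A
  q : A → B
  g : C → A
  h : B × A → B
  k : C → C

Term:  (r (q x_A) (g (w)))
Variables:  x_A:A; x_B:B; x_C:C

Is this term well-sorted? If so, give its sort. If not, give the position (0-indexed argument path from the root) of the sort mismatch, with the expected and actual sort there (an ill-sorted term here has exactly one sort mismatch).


    x_A : A
  (q x_A) : B
    (w) : A
  (g (w)) : ✗ arg 0 at [1, 0] has sort A, expected C

ill-sorted at position [1, 0]: expected C, got A


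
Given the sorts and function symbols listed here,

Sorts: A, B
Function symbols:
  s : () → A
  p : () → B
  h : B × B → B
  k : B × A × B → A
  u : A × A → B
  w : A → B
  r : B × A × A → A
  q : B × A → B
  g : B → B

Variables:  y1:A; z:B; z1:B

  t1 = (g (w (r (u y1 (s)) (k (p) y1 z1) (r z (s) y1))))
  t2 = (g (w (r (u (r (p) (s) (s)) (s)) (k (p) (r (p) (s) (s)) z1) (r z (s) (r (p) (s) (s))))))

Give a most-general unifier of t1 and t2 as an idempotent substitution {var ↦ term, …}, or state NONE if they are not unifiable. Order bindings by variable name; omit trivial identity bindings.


{y1 ↦ (r (p) (s) (s))}


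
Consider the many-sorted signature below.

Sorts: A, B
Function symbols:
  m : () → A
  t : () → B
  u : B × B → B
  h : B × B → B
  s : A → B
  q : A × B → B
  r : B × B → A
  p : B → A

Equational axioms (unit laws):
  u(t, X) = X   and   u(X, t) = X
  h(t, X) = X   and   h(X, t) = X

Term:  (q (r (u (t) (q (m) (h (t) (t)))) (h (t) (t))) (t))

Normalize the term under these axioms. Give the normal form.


1. (q (r (u (t) (q (m) (h (t) (t)))) (h (t) (t))) (t))  →  (q (r (q (m) (h (t) (t))) (h (t) (t))) (t))
2. (q (r (q (m) (h (t) (t))) (h (t) (t))) (t))  →  (q (r (q (m) (t)) (h (t) (t))) (t))
3. (q (r (q (m) (t)) (h (t) (t))) (t))  →  (q (r (q (m) (t)) (t)) (t))

normal form = (q (r (q (m) (t)) (t)) (t))


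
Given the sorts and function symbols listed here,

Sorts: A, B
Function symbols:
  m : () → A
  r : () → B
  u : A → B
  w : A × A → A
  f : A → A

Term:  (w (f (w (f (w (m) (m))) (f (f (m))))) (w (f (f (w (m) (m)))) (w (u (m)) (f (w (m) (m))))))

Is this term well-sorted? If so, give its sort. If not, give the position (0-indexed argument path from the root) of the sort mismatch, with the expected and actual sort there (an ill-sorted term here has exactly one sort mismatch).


          (m) : A
          (m) : A
        (w (m) (m)) : A
      (f (w (m) (m))) : A
          (m) : A
        (f (m)) : A
      (f (f (m))) : A
    (w (f (w (m) (m))) (f (f (m)))) : A
  (f (w (f (w (m) (m))) (f (f (m))))) : A
          (m) : A
          (m) : A
        (w (m) (m)) : A
      (f (w (m) (m))) : A
    (f (f (w (m) (m)))) : A
        (m) : A
      (u (m)) : B
          (m) : A
          (m) : A
        (w (m) (m)) : A
      (f (w (m) (m))) : A
    (w (u (m)) (f (w (m) (m)))) : ✗ arg 0 at [1, 1, 0] has sort B, expected A

ill-sorted at position [1, 1, 0]: expected A, got B


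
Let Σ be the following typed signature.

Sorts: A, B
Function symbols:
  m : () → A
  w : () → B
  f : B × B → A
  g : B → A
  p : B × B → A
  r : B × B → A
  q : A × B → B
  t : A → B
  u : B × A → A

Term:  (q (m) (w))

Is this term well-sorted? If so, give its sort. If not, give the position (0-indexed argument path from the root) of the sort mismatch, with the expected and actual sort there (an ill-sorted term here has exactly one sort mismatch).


well-sorted; sort = B

  (m) : A
  (w) : B
(q (m) (w)) : B


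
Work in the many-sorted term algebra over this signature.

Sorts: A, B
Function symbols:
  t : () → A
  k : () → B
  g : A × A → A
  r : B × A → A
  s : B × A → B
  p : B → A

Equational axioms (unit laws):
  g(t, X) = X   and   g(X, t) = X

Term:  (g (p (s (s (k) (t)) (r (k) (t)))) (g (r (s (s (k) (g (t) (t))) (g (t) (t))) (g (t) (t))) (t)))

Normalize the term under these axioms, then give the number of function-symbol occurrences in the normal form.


1. (g (p (s (s (k) (t)) (r (k) (t)))) (g (r (s (s (k) (g (t) (t))) (g (t) (t))) (g (t) (t))) (t)))  →  (g (p (s (s (k) (t)) (r (k) (t)))) (r (s (s (k) (g (t) (t))) (g (t) (t))) (g (t) (t))))
2. (g (p (s (s (k) (t)) (r (k) (t)))) (r (s (s (k) (g (t) (t))) (g (t) (t))) (g (t) (t))))  →  (g (p (s (s (k) (t)) (r (k) (t)))) (r (s (s (k) (t)) (g (t) (t))) (g (t) (t))))
3. (g (p (s (s (k) (t)) (r (k) (t)))) (r (s (s (k) (t)) (g (t) (t))) (g (t) (t))))  →  (g (p (s (s (k) (t)) (r (k) (t)))) (r (s (s (k) (t)) (t)) (g (t) (t))))
4. (g (p (s (s (k) (t)) (r (k) (t)))) (r (s (s (k) (t)) (t)) (g (t) (t))))  →  (g (p (s (s (k) (t)) (r (k) (t)))) (r (s (s (k) (t)) (t)) (t)))
normal form: (g (p (s (s (k) (t)) (r (k) (t)))) (r (s (s (k) (t)) (t)) (t)))

size = 16


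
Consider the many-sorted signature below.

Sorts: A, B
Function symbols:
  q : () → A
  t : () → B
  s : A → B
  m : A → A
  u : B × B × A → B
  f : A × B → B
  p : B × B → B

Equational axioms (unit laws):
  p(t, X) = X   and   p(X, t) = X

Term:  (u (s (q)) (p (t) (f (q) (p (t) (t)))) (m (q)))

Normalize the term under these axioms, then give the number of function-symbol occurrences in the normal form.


size = 8

1. (u (s (q)) (p (t) (f (q) (p (t) (t)))) (m (q)))  →  (u (s (q)) (f (q) (p (t) (t))) (m (q)))
2. (u (s (q)) (f (q) (p (t) (t))) (m (q)))  →  (u (s (q)) (f (q) (t)) (m (q)))
normal form: (u (s (q)) (f (q) (t)) (m (q)))


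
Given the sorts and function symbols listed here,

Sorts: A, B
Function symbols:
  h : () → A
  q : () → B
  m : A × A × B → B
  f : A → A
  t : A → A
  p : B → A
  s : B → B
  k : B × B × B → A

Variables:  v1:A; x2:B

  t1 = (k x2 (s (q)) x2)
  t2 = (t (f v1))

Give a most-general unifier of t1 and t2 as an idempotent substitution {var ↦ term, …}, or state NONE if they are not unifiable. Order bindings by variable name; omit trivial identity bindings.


head clash or occurs-check failure — not unifiable

NONE (not unifiable)


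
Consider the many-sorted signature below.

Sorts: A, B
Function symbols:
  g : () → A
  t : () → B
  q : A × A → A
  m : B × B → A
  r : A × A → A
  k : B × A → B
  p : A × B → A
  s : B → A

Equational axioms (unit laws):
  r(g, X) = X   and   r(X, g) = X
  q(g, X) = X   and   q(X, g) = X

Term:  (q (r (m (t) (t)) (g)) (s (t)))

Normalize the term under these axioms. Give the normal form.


1. (q (r (m (t) (t)) (g)) (s (t)))  →  (q (m (t) (t)) (s (t)))

normal form = (q (m (t) (t)) (s (t)))


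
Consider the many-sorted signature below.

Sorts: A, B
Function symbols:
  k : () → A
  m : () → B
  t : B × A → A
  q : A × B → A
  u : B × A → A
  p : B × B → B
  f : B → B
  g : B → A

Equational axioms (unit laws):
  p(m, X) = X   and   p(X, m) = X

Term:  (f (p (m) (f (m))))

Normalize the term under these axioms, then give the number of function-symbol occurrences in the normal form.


size = 3

1. (f (p (m) (f (m))))  →  (f (f (m)))
normal form: (f (f (m)))


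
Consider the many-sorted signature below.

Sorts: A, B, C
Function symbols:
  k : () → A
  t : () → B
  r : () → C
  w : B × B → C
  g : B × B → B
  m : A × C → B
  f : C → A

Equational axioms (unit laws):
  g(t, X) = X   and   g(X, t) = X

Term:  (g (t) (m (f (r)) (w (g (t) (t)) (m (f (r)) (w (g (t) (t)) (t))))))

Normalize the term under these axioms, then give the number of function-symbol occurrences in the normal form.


1. (g (t) (m (f (r)) (w (g (t) (t)) (m (f (r)) (w (g (t) (t)) (t))))))  →  (m (f (r)) (w (g (t) (t)) (m (f (r)) (w (g (t) (t)) (t)))))
2. (m (f (r)) (w (g (t) (t)) (m (f (r)) (w (g (t) (t)) (t)))))  →  (m (f (r)) (w (t) (m (f (r)) (w (g (t) (t)) (t)))))
3. (m (f (r)) (w (t) (m (f (r)) (w (g (t) (t)) (t)))))  →  (m (f (r)) (w (t) (m (f (r)) (w (t) (t)))))
normal form: (m (f (r)) (w (t) (m (f (r)) (w (t) (t)))))

size = 11


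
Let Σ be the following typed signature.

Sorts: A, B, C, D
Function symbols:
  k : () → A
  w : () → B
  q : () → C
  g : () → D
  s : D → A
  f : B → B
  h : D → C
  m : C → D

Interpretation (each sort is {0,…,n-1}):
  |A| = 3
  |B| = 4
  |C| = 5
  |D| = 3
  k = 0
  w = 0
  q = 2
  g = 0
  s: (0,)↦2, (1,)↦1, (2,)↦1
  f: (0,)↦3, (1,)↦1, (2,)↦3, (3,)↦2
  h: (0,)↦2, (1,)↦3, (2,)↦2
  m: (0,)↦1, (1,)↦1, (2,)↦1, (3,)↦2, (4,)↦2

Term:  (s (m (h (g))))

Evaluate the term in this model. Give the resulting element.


value = 1

  g = 0
  (h (g)) = h(0,) = 2
  (m (h (g))) = m(2,) = 1
  (s (m (h (g)))) = s(1,) = 1


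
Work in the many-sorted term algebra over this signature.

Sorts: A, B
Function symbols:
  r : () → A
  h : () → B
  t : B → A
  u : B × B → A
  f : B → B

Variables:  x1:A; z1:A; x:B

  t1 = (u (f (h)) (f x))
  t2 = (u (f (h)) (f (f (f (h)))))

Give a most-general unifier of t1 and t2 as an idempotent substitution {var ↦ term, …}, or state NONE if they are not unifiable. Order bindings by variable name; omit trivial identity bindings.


{x ↦ (f (f (h)))}


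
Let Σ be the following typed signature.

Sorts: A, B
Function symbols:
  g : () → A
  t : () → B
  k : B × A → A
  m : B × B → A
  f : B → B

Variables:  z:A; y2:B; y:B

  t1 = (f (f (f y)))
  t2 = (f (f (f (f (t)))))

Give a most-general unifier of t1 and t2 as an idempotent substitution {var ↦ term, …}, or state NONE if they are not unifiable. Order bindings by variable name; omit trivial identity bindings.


{y ↦ (f (t))}


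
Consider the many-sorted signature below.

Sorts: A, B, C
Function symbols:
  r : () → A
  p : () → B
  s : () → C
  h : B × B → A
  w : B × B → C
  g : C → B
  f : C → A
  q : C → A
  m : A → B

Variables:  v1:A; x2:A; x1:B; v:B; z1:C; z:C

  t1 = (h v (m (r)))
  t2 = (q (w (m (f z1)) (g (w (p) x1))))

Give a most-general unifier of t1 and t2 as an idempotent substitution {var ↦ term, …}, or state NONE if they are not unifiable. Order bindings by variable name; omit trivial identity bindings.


head clash or occurs-check failure — not unifiable

NONE (not unifiable)


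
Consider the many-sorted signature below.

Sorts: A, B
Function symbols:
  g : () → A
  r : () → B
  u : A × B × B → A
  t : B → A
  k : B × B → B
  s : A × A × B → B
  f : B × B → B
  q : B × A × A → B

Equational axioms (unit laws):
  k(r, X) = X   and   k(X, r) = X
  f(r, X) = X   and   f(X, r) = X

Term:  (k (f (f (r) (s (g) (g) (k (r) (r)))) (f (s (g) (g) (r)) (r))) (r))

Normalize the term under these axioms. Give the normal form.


1. (k (f (f (r) (s (g) (g) (k (r) (r)))) (f (s (g) (g) (r)) (r))) (r))  →  (f (f (r) (s (g) (g) (k (r) (r)))) (f (s (g) (g) (r)) (r)))
2. (f (f (r) (s (g) (g) (k (r) (r)))) (f (s (g) (g) (r)) (r)))  →  (f (s (g) (g) (k (r) (r))) (f (s (g) (g) (r)) (r)))
3. (f (s (g) (g) (k (r) (r))) (f (s (g) (g) (r)) (r)))  →  (f (s (g) (g) (r)) (f (s (g) (g) (r)) (r)))
4. (f (s (g) (g) (r)) (f (s (g) (g) (r)) (r)))  →  (f (s (g) (g) (r)) (s (g) (g) (r)))

normal form = (f (s (g) (g) (r)) (s (g) (g) (r)))


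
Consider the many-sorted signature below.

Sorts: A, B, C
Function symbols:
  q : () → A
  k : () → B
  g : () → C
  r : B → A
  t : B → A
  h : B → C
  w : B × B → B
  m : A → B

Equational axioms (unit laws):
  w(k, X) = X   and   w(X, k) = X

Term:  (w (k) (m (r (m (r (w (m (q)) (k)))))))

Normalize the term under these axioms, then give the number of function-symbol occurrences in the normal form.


size = 6

1. (w (k) (m (r (m (r (w (m (q)) (k)))))))  →  (m (r (m (r (w (m (q)) (k))))))
2. (m (r (m (r (w (m (q)) (k))))))  →  (m (r (m (r (m (q))))))
normal form: (m (r (m (r (m (q))))))


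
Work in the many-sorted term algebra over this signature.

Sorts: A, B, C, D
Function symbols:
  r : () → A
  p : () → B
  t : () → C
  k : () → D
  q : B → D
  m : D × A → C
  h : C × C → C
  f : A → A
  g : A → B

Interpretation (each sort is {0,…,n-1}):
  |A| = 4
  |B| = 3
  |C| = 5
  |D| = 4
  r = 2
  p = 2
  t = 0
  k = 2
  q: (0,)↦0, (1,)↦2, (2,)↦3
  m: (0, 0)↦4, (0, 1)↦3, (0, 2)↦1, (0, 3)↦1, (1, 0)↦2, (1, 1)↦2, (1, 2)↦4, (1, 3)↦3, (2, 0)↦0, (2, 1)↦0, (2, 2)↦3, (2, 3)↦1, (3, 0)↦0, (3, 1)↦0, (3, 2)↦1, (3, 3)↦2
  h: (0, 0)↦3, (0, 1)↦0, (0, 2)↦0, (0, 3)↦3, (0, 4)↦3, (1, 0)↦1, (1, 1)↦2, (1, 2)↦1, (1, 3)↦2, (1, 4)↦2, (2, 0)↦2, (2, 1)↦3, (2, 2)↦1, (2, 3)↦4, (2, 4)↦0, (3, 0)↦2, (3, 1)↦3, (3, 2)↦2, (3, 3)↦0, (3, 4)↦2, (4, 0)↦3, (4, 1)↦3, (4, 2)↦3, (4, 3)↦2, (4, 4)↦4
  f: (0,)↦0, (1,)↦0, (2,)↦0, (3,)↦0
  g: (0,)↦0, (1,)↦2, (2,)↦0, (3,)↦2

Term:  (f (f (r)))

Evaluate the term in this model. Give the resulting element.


  r = 2
  (f (r)) = f(2,) = 0
  (f (f (r))) = f(0,) = 0

value = 0


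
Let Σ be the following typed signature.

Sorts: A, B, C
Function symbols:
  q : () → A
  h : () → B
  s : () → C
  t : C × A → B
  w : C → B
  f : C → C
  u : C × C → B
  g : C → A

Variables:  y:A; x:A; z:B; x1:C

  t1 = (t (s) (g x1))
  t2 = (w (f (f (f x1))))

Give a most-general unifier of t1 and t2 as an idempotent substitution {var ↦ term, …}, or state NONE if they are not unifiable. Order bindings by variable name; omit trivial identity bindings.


head clash or occurs-check failure — not unifiable

NONE (not unifiable)


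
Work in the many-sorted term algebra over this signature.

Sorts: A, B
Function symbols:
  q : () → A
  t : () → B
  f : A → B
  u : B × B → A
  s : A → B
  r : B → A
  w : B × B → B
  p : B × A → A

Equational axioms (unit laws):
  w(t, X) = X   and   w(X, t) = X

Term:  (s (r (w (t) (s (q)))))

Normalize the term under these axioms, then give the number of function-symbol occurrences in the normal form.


size = 4

1. (s (r (w (t) (s (q)))))  →  (s (r (s (q))))
normal form: (s (r (s (q))))


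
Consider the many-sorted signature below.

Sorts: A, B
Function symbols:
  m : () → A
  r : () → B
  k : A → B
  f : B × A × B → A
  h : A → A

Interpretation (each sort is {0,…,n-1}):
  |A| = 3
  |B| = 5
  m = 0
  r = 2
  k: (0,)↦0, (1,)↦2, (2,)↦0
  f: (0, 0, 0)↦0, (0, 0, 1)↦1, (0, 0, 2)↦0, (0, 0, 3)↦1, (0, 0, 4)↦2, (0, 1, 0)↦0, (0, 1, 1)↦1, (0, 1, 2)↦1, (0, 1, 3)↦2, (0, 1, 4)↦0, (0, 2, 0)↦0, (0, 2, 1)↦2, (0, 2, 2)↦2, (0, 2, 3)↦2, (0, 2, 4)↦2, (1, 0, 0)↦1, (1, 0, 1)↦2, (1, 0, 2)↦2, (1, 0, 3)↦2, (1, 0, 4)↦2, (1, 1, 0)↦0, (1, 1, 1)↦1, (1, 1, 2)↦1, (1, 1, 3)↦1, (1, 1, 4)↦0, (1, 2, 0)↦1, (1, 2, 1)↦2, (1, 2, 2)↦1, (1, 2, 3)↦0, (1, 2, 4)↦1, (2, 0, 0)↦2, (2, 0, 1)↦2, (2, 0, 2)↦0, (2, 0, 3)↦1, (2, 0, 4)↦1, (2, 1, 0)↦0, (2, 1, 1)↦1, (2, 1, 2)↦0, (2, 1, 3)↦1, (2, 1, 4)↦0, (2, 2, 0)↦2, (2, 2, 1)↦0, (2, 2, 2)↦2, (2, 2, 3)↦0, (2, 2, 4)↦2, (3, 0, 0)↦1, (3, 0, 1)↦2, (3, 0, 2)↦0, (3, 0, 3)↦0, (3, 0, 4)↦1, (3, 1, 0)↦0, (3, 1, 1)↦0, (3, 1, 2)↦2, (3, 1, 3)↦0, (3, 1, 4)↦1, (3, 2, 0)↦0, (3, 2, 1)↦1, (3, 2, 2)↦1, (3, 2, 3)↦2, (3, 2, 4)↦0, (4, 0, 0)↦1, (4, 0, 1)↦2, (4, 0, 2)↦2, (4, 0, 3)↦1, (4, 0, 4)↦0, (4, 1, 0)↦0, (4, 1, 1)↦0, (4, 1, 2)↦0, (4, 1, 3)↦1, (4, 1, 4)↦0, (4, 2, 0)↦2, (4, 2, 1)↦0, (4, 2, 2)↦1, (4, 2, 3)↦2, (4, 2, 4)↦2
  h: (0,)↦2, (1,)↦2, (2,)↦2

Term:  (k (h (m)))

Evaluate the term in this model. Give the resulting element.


  m = 0
  (h (m)) = h(0,) = 2
  (k (h (m))) = k(2,) = 0

value = 0


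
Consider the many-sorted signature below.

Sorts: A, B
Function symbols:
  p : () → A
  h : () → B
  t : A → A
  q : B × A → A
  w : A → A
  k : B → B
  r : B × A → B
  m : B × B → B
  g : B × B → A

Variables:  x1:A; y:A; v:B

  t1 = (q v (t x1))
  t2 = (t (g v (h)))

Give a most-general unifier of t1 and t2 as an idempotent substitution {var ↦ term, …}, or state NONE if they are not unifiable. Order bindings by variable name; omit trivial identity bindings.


head clash or occurs-check failure — not unifiable

NONE (not unifiable)


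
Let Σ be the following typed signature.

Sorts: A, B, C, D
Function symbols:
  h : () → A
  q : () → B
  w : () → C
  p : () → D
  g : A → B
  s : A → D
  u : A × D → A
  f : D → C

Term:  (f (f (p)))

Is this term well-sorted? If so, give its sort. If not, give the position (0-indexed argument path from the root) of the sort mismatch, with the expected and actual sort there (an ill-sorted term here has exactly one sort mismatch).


    (p) : D
  (f (p)) : C
(f (f (p))) : ✗ arg 0 at [0] has sort C, expected D

ill-sorted at position [0]: expected D, got C


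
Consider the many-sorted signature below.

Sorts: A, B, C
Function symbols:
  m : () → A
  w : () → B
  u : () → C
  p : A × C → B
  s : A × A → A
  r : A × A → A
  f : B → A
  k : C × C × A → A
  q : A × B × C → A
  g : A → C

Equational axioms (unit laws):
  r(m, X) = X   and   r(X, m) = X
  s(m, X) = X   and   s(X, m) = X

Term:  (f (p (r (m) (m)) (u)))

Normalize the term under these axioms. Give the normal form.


1. (f (p (r (m) (m)) (u)))  →  (f (p (m) (u)))

normal form = (f (p (m) (u)))


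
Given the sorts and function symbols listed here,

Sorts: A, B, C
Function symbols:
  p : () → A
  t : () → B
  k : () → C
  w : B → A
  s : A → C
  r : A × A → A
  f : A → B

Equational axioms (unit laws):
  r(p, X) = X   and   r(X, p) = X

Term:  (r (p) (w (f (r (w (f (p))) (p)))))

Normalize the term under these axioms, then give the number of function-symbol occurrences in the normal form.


size = 5

1. (r (p) (w (f (r (w (f (p))) (p)))))  →  (w (f (r (w (f (p))) (p))))
2. (w (f (r (w (f (p))) (p))))  →  (w (f (w (f (p)))))
normal form: (w (f (w (f (p)))))


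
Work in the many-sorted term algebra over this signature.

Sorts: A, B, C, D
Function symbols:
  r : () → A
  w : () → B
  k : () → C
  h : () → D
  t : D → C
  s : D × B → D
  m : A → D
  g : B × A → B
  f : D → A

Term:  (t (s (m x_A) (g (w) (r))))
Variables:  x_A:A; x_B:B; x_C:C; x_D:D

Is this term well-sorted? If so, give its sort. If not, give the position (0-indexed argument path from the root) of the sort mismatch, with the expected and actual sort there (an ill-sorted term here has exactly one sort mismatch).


      x_A : A
    (m x_A) : D
      (w) : B
      (r) : A
    (g (w) (r)) : B
  (s (m x_A) (g (w) (r))) : D
(t (s (m x_A) (g (w) (r)))) : C

well-sorted; sort = C


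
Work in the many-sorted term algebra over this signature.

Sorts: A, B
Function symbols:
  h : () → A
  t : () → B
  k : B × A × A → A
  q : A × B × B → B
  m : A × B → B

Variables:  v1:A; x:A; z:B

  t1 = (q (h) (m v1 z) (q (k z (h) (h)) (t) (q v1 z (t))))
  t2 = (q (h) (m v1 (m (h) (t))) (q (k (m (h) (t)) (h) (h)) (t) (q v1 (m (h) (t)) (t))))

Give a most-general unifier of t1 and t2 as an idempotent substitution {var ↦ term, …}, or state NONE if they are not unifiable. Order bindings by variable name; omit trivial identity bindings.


{z ↦ (m (h) (t))}


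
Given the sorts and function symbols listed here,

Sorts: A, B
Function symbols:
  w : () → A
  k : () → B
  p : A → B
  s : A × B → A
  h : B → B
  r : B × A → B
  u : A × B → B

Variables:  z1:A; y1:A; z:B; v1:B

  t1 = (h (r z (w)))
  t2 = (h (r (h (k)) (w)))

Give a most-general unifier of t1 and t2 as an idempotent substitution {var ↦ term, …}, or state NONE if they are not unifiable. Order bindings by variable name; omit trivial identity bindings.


{z ↦ (h (k))}


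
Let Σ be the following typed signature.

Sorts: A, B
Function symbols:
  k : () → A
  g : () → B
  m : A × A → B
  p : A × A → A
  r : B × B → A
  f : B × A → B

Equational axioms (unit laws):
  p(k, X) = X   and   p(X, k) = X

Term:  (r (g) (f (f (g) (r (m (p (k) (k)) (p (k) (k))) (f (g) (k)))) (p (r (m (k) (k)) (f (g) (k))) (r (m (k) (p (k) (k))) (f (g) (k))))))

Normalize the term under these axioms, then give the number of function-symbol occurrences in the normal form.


size = 27

1. (r (g) (f (f (g) (r (m (p (k) (k)) (p (k) (k))) (f (g) (k)))) (p (r (m (k) (k)) (f (g) (k))) (r (m (k) (p (k) (k))) (f (g) (k))))))  →  (r (g) (f (f (g) (r (m (k) (p (k) (k))) (f (g) (k)))) (p (r (m (k) (k)) (f (g) (k))) (r (m (k) (p (k) (k))) (f (g) (k))))))
2. (r (g) (f (f (g) (r (m (k) (p (k) (k))) (f (g) (k)))) (p (r (m (k) (k)) (f (g) (k))) (r (m (k) (p (k) (k))) (f (g) (k))))))  →  (r (g) (f (f (g) (r (m (k) (k)) (f (g) (k)))) (p (r (m (k) (k)) (f (g) (k))) (r (m (k) (p (k) (k))) (f (g) (k))))))
3. (r (g) (f (f (g) (r (m (k) (k)) (f (g) (k)))) (p (r (m (k) (k)) (f (g) (k))) (r (m (k) (p (k) (k))) (f (g) (k))))))  →  (r (g) (f (f (g) (r (m (k) (k)) (f (g) (k)))) (p (r (m (k) (k)) (f (g) (k))) (r (m (k) (k)) (f (g) (k))))))
normal form: (r (g) (f (f (g) (r (m (k) (k)) (f (g) (k)))) (p (r (m (k) (k)) (f (g) (k))) (r (m (k) (k)) (f (g) (k))))))


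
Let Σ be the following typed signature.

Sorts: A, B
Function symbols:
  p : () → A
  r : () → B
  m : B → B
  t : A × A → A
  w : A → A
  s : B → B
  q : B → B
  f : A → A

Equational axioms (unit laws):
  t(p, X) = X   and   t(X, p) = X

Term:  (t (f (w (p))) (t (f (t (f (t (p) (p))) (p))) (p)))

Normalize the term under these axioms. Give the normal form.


normal form = (t (f (w (p))) (f (f (p))))

1. (t (f (w (p))) (t (f (t (f (t (p) (p))) (p))) (p)))  →  (t (f (w (p))) (f (t (f (t (p) (p))) (p))))
2. (t (f (w (p))) (f (t (f (t (p) (p))) (p))))  →  (t (f (w (p))) (f (f (t (p) (p)))))
3. (t (f (w (p))) (f (f (t (p) (p)))))  →  (t (f (w (p))) (f (f (p))))


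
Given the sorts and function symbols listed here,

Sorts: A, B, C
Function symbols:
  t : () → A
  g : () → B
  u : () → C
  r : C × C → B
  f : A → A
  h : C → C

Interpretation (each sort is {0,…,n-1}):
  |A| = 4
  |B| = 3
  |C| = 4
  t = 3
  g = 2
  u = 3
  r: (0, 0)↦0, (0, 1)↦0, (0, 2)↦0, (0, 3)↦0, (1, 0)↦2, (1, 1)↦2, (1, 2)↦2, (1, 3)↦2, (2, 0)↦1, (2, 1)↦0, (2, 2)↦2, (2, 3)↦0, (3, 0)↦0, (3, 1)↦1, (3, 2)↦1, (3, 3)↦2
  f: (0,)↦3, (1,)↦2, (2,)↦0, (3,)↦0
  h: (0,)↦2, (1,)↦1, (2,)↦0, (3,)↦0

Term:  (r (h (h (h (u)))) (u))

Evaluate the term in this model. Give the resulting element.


value = 0

  u = 3
  (h (u)) = h(3,) = 0
  (h (h (u))) = h(0,) = 2
  (h (h (h (u)))) = h(2,) = 0
  u = 3
  (r (h (h (h (u)))) (u)) = r(0, 3) = 0


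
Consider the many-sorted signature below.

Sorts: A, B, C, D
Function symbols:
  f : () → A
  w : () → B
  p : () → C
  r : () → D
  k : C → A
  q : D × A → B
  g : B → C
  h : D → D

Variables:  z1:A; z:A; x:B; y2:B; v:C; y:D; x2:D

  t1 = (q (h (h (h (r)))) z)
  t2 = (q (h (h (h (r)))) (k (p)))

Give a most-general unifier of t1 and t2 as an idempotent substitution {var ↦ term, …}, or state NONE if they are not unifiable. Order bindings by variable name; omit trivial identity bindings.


{z ↦ (k (p))}


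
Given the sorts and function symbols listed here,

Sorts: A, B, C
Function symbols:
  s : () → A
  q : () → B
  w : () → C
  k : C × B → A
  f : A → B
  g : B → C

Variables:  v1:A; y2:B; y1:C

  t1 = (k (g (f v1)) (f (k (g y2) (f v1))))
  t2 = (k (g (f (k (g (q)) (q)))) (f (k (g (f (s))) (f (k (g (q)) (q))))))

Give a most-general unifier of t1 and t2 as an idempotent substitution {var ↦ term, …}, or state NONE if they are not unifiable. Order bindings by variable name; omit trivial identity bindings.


{v1 ↦ (k (g (q)) (q)), y2 ↦ (f (s))}


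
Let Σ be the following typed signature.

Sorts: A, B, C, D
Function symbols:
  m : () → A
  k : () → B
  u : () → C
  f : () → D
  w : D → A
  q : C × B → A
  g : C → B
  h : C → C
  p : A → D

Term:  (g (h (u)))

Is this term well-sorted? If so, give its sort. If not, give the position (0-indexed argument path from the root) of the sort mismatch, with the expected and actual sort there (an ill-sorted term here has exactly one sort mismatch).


    (u) : C
  (h (u)) : C
(g (h (u))) : B

well-sorted; sort = B


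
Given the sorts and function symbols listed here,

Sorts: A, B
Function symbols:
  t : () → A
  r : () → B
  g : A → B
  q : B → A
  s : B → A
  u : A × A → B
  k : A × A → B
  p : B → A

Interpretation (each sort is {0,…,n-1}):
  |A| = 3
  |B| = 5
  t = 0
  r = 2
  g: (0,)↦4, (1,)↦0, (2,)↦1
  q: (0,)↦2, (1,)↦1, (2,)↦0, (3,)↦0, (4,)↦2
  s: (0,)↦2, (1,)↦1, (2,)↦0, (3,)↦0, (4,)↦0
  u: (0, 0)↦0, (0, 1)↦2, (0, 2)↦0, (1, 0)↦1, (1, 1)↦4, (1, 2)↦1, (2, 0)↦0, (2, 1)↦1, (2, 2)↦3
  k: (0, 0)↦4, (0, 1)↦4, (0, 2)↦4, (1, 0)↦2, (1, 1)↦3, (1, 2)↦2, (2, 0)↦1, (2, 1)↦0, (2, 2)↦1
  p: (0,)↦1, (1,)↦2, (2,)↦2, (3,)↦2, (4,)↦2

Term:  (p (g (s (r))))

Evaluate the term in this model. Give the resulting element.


value = 2

  r = 2
  (s (r)) = s(2,) = 0
  (g (s (r))) = g(0,) = 4
  (p (g (s (r)))) = p(4,) = 2


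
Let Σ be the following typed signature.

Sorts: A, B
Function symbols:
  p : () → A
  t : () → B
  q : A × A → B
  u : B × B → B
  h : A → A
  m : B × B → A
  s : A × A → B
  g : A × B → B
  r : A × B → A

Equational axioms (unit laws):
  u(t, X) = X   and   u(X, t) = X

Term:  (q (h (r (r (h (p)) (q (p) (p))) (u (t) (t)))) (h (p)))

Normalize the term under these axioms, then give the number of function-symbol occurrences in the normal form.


size = 12

1. (q (h (r (r (h (p)) (q (p) (p))) (u (t) (t)))) (h (p)))  →  (q (h (r (r (h (p)) (q (p) (p))) (t))) (h (p)))
normal form: (q (h (r (r (h (p)) (q (p) (p))) (t))) (h (p)))


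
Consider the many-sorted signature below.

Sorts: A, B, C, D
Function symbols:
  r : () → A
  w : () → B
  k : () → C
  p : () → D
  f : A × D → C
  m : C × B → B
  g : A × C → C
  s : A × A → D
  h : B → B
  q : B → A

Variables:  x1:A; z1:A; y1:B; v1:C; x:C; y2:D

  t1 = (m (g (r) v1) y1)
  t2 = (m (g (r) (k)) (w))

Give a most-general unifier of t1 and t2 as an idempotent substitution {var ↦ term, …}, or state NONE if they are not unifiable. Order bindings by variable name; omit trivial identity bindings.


{v1 ↦ (k), y1 ↦ (w)}
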